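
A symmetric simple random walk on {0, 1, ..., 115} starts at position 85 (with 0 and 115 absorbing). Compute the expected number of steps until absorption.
E[τ | X_0 = 85] = 2550

Let v_k = E[τ | X_0 = k]. Boundary: v_0 = v_115 = 0. Recurrence: v_k = 1 + (v_{k-1} + v_{k+1})/2 for 1 ≤ k ≤ 114. The particular solution to v_k − (v_{k-1} + v_{k+1})/2 = 1 is v_k = −k^2. Adding homogeneous solution A + B k and matching boundaries gives v_k = k (115 − k). Substituting k = 85: v_85 = 85 · 30 = 2550.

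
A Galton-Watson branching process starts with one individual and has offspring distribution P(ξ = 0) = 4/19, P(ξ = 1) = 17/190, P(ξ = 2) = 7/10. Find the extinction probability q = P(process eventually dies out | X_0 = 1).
q = 40/133

The pgf is f(s) = 4/19 + 17/190·s + 7/10·s². The extinction probability q is the smallest fixed point of f in [0, 1]. Setting s = f(s):
  7/10·s² + (17/190 − 1)·s + 4/19 = 0
  7/10·s² − (4/19 + 7/10)·s + 4/19 = 0
which factors as (s − 1)·(7/10·s − 4/19) = 0, giving roots s = 1 and s = (4/19)/(7/10) = 40/133.
Mean offspring μ = 17/190 + 2·7/10 = 283/190 > 1 (supercritical), so q < 1. The extinction probability is the smaller root: q = (4/19)/(7/10) = 40/133.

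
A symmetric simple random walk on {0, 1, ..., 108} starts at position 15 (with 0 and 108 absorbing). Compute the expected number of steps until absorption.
E[τ | X_0 = 15] = 1395

Let v_k = E[τ | X_0 = k]. Boundary: v_0 = v_108 = 0. Recurrence: v_k = 1 + (v_{k-1} + v_{k+1})/2 for 1 ≤ k ≤ 107. The particular solution to v_k − (v_{k-1} + v_{k+1})/2 = 1 is v_k = −k^2. Adding homogeneous solution A + B k and matching boundaries gives v_k = k (108 − k). Substituting k = 15: v_15 = 15 · 93 = 1395.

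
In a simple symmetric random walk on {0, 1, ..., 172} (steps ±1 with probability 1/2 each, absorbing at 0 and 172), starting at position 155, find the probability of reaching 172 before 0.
P(hit 172 before 0) = 155/172

Let u_k = P(hit 172 before 0 | start at k). Then u_0 = 0, u_172 = 1, and u_k = u_{k-1}/2 + u_{k+1}/2 for 1 ≤ k ≤ 171. This harmonic recurrence is solved by u_k = k/172, giving u_155 = 155/172.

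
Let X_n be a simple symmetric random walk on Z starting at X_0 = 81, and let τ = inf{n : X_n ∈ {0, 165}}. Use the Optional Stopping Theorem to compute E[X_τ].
E[X_τ] = 81

X_n is a martingale and τ is a bounded-mean stopping time (indeed τ is finite a.s. with bounded expectation since the walk is in a bounded region). By the OST, E[X_τ] = E[X_0] = 81. Equivalently: E[X_τ] = 165 · P(hit 165 first) + 0 · P(hit 0 first) = 165 · (81/165) = 81.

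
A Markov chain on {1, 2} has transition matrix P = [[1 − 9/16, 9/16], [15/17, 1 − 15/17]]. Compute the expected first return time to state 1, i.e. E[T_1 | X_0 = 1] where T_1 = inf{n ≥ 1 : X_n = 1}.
E[T_1 | X_0 = 1] = 1/π_1 = 131/80

For an irreducible recurrent Markov chain with stationary distribution π, E[T_i | X_0 = i] = 1/π_i (Kac's formula). Here π_1 = (15/17)/(9/16 + 15/17) = (15/17)/(393/272) = 80/131, so E[T_1 | X_0 = 1] = 1/π_1 = (9/16 + 15/17)/(15/17) = (393/272)/(15/17) = 131/80.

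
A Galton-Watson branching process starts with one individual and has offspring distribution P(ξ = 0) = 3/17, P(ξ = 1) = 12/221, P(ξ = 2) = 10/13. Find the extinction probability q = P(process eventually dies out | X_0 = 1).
q = 39/170

The pgf is f(s) = 3/17 + 12/221·s + 10/13·s². The extinction probability q is the smallest fixed point of f in [0, 1]. Setting s = f(s):
  10/13·s² + (12/221 − 1)·s + 3/17 = 0
  10/13·s² − (3/17 + 10/13)·s + 3/17 = 0
which factors as (s − 1)·(10/13·s − 3/17) = 0, giving roots s = 1 and s = (3/17)/(10/13) = 39/170.
Mean offspring μ = 12/221 + 2·10/13 = 352/221 > 1 (supercritical), so q < 1. The extinction probability is the smaller root: q = (3/17)/(10/13) = 39/170.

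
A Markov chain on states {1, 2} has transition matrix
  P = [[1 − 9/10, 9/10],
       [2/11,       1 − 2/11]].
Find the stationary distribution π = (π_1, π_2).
π_1 = 20/119, π_2 = 99/119

Solve πP = π with π_1 + π_2 = 1. From πP = π: π_1 · (1 − 9/10) + π_2 · 2/11 = π_1 ⇒ π_2 · 2/11 = π_1 · 9/10 ⇒ π_2/π_1 = (9/10)/(2/11) = 99/20. Together with π_1 + π_2 = 1:
  π_1 = (2/11)/(9/10 + 2/11) = (2/11)/(119/110) = 20/119,
  π_2 = (9/10)/(9/10 + 2/11) = (9/10)/(119/110) = 99/119.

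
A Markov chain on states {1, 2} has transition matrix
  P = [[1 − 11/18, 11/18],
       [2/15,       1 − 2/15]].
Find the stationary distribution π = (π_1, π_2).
π_1 = 12/67, π_2 = 55/67

Solve πP = π with π_1 + π_2 = 1. From πP = π: π_1 · (1 − 11/18) + π_2 · 2/15 = π_1 ⇒ π_2 · 2/15 = π_1 · 11/18 ⇒ π_2/π_1 = (11/18)/(2/15) = 55/12. Together with π_1 + π_2 = 1:
  π_1 = (2/15)/(11/18 + 2/15) = (2/15)/(67/90) = 12/67,
  π_2 = (11/18)/(11/18 + 2/15) = (11/18)/(67/90) = 55/67.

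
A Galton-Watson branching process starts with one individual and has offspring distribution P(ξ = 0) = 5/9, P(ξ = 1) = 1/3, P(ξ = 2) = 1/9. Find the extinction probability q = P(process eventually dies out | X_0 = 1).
q = 1

Mean offspring μ = 0·5/9 + 1·1/3 + 2·1/9 = 5/9 ≤ 1. For μ ≤ 1 with offspring not concentrated at 1, the Galton-Watson process goes extinct almost surely, so q = 1.
(Algebraic check: The pgf is f(s) = 5/9 + 1/3·s + 1/9·s². The extinction probability q is the smallest fixed point of f in [0, 1]. Setting s = f(s):
  1/9·s² + (1/3 − 1)·s + 5/9 = 0
  1/9·s² − (5/9 + 1/9)·s + 5/9 = 0
which factors as (s − 1)·(1/9·s − 5/9) = 0, giving roots s = 1 and s = (5/9)/(1/9) = 5. Since 5 ≥ 1, the smallest root in [0, 1] is s = 1.)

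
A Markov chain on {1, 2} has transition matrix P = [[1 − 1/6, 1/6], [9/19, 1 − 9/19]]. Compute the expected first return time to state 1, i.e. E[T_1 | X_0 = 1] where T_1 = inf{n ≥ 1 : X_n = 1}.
E[T_1 | X_0 = 1] = 1/π_1 = 73/54

For an irreducible recurrent Markov chain with stationary distribution π, E[T_i | X_0 = i] = 1/π_i (Kac's formula). Here π_1 = (9/19)/(1/6 + 9/19) = (9/19)/(73/114) = 54/73, so E[T_1 | X_0 = 1] = 1/π_1 = (1/6 + 9/19)/(9/19) = (73/114)/(9/19) = 73/54.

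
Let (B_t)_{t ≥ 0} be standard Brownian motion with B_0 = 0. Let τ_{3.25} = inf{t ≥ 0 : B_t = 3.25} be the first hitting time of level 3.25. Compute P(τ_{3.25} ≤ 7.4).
P(τ_{3.25} ≤ 7.4) = 2(1 − Φ(3.25/√7.4)) = 2(1 − Φ(1.1947)) ≈ 0.2322

By the reflection principle for standard BM, P(τ_b ≤ t) = 2 · P(B_t ≥ b). Since B_t ~ N(0, t), P(B_t ≥ 3.25) = 1 − Φ(3.25/√t) = 1 − Φ(3.25/√7.4) = 1 − Φ(1.1947) ≈ 0.11610. Doubling: P(τ_{3.25} ≤ 7.4) ≈ 2 · 0.11610 = 0.23220 ≈ 0.2322.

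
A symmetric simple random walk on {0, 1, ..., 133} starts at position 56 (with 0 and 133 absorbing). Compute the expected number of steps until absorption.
E[τ | X_0 = 56] = 4312

Let v_k = E[τ | X_0 = k]. Boundary: v_0 = v_133 = 0. Recurrence: v_k = 1 + (v_{k-1} + v_{k+1})/2 for 1 ≤ k ≤ 132. The particular solution to v_k − (v_{k-1} + v_{k+1})/2 = 1 is v_k = −k^2. Adding homogeneous solution A + B k and matching boundaries gives v_k = k (133 − k). Substituting k = 56: v_56 = 56 · 77 = 4312.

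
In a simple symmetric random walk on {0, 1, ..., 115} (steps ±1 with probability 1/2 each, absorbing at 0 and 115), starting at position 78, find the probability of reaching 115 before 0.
P(hit 115 before 0) = 78/115

Let u_k = P(hit 115 before 0 | start at k). Then u_0 = 0, u_115 = 1, and u_k = u_{k-1}/2 + u_{k+1}/2 for 1 ≤ k ≤ 114. This harmonic recurrence is solved by u_k = k/115, giving u_78 = 78/115.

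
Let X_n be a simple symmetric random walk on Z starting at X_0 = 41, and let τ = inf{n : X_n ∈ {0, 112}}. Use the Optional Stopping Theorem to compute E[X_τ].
E[X_τ] = 41

X_n is a martingale and τ is a bounded-mean stopping time (indeed τ is finite a.s. with bounded expectation since the walk is in a bounded region). By the OST, E[X_τ] = E[X_0] = 41. Equivalently: E[X_τ] = 112 · P(hit 112 first) + 0 · P(hit 0 first) = 112 · (41/112) = 41.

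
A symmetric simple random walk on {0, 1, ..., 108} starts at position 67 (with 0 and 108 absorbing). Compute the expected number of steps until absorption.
E[τ | X_0 = 67] = 2747

Let v_k = E[τ | X_0 = k]. Boundary: v_0 = v_108 = 0. Recurrence: v_k = 1 + (v_{k-1} + v_{k+1})/2 for 1 ≤ k ≤ 107. The particular solution to v_k − (v_{k-1} + v_{k+1})/2 = 1 is v_k = −k^2. Adding homogeneous solution A + B k and matching boundaries gives v_k = k (108 − k). Substituting k = 67: v_67 = 67 · 41 = 2747.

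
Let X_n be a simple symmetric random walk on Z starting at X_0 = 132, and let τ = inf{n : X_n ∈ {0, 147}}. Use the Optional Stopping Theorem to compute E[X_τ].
E[X_τ] = 132

X_n is a martingale and τ is a bounded-mean stopping time (indeed τ is finite a.s. with bounded expectation since the walk is in a bounded region). By the OST, E[X_τ] = E[X_0] = 132. Equivalently: E[X_τ] = 147 · P(hit 147 first) + 0 · P(hit 0 first) = 147 · (132/147) = 132.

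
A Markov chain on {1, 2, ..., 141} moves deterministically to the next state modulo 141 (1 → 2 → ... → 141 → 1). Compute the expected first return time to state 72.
E[T_72 | X_0 = 72] = 141

The chain cycles deterministically, so starting at state 72 it returns in exactly 141 steps. Equivalently, the stationary distribution is uniform π_j = 1/141 for every state j, so by Kac's formula E[T_72] = 1/π_72 = 141.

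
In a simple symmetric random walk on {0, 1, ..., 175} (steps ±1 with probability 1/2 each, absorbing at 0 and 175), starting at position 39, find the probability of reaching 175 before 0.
P(hit 175 before 0) = 39/175

Let u_k = P(hit 175 before 0 | start at k). Then u_0 = 0, u_175 = 1, and u_k = u_{k-1}/2 + u_{k+1}/2 for 1 ≤ k ≤ 174. This harmonic recurrence is solved by u_k = k/175, giving u_39 = 39/175.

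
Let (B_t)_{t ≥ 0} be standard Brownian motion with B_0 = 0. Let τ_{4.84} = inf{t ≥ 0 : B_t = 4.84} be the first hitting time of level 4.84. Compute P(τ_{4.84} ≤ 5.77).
P(τ_{4.84} ≤ 5.77) = 2(1 − Φ(4.84/√5.77)) = 2(1 − Φ(2.0149)) ≈ 0.0439

By the reflection principle for standard BM, P(τ_b ≤ t) = 2 · P(B_t ≥ b). Since B_t ~ N(0, t), P(B_t ≥ 4.84) = 1 − Φ(4.84/√t) = 1 − Φ(4.84/√5.77) = 1 − Φ(2.0149) ≈ 0.02196. Doubling: P(τ_{4.84} ≤ 5.77) ≈ 2 · 0.02196 = 0.04392 ≈ 0.0439.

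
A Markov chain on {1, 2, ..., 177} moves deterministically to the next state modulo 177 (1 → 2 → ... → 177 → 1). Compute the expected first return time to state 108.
E[T_108 | X_0 = 108] = 177

The chain cycles deterministically, so starting at state 108 it returns in exactly 177 steps. Equivalently, the stationary distribution is uniform π_j = 1/177 for every state j, so by Kac's formula E[T_108] = 1/π_108 = 177.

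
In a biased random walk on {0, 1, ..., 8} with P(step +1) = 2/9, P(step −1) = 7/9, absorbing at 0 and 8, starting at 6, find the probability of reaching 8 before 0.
P(hit 8 before 0) = (1 − (7/2)^6) / (1 − (7/2)^8) = 10452/128101

Let u_k denote P(reach 8 before 0 | start at k). Boundary: u_0 = 0, u_8 = 1. Recurrence: u_k = 2/9·u_{k+1} + 7/9·u_{k-1} for 1 ≤ k ≤ 7. Try u_k = A + B·r^k with r = q/p = (7/9)/(2/9) = 7/2. Substitution satisfies the recurrence; boundary conditions give:
  u_k = (1 − r^k) / (1 − r^N) = (1 − (7/2)^6) / (1 − (7/2)^8) = 10452/128101.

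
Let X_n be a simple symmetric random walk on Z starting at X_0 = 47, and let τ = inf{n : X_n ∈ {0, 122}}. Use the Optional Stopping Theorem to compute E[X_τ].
E[X_τ] = 47

X_n is a martingale and τ is a bounded-mean stopping time (indeed τ is finite a.s. with bounded expectation since the walk is in a bounded region). By the OST, E[X_τ] = E[X_0] = 47. Equivalently: E[X_τ] = 122 · P(hit 122 first) + 0 · P(hit 0 first) = 122 · (47/122) = 47.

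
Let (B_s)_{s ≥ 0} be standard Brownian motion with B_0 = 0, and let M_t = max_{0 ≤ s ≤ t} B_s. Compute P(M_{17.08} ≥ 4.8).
P(M_{17.08} ≥ 4.8) = 2·P(B_{17.08} ≥ 4.8) = 2(1 − Φ(4.8/√17.08)) ≈ 0.2455

By the reflection principle for Brownian motion, P(M_t ≥ a) = 2 · P(B_t ≥ a) for a ≥ 0. Since B_t ~ N(0, t), P(B_t ≥ 4.8) = 1 − Φ(4.8/√t) = 1 − Φ(4.8/√17.08) = 1 − Φ(1.1614). So
  P(M_{17.08} ≥ 4.8) = 2(1 − Φ(1.1614)) ≈ 0.2455.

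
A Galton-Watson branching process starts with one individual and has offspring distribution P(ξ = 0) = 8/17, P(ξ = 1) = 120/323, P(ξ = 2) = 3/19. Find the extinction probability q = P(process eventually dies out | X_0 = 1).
q = 1

Mean offspring μ = 0·8/17 + 1·120/323 + 2·3/19 = 222/323 ≤ 1. For μ ≤ 1 with offspring not concentrated at 1, the Galton-Watson process goes extinct almost surely, so q = 1.
(Algebraic check: The pgf is f(s) = 8/17 + 120/323·s + 3/19·s². The extinction probability q is the smallest fixed point of f in [0, 1]. Setting s = f(s):
  3/19·s² + (120/323 − 1)·s + 8/17 = 0
  3/19·s² − (8/17 + 3/19)·s + 8/17 = 0
which factors as (s − 1)·(3/19·s − 8/17) = 0, giving roots s = 1 and s = (8/17)/(3/19) = 152/51. Since 152/51 ≥ 1, the smallest root in [0, 1] is s = 1.)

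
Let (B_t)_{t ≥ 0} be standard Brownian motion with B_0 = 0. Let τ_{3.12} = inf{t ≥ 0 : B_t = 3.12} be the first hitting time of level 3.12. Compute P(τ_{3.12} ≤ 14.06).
P(τ_{3.12} ≤ 14.06) = 2(1 − Φ(3.12/√14.06)) = 2(1 − Φ(0.8321)) ≈ 0.4054

By the reflection principle for standard BM, P(τ_b ≤ t) = 2 · P(B_t ≥ b). Since B_t ~ N(0, t), P(B_t ≥ 3.12) = 1 − Φ(3.12/√t) = 1 − Φ(3.12/√14.06) = 1 − Φ(0.8321) ≈ 0.20268. Doubling: P(τ_{3.12} ≤ 14.06) ≈ 2 · 0.20268 = 0.40536 ≈ 0.4054.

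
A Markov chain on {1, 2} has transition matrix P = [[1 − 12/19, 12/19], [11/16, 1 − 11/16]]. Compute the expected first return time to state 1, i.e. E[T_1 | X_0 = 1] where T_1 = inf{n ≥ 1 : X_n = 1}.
E[T_1 | X_0 = 1] = 1/π_1 = 401/209

For an irreducible recurrent Markov chain with stationary distribution π, E[T_i | X_0 = i] = 1/π_i (Kac's formula). Here π_1 = (11/16)/(12/19 + 11/16) = (11/16)/(401/304) = 209/401, so E[T_1 | X_0 = 1] = 1/π_1 = (12/19 + 11/16)/(11/16) = (401/304)/(11/16) = 401/209.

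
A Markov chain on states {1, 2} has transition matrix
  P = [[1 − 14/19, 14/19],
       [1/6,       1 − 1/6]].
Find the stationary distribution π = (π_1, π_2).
π_1 = 19/103, π_2 = 84/103

Solve πP = π with π_1 + π_2 = 1. From πP = π: π_1 · (1 − 14/19) + π_2 · 1/6 = π_1 ⇒ π_2 · 1/6 = π_1 · 14/19 ⇒ π_2/π_1 = (14/19)/(1/6) = 84/19. Together with π_1 + π_2 = 1:
  π_1 = (1/6)/(14/19 + 1/6) = (1/6)/(103/114) = 19/103,
  π_2 = (14/19)/(14/19 + 1/6) = (14/19)/(103/114) = 84/103.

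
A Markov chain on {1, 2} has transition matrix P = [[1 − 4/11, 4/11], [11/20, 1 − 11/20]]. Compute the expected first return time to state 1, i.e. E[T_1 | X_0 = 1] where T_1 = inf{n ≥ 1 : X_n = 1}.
E[T_1 | X_0 = 1] = 1/π_1 = 201/121

For an irreducible recurrent Markov chain with stationary distribution π, E[T_i | X_0 = i] = 1/π_i (Kac's formula). Here π_1 = (11/20)/(4/11 + 11/20) = (11/20)/(201/220) = 121/201, so E[T_1 | X_0 = 1] = 1/π_1 = (4/11 + 11/20)/(11/20) = (201/220)/(11/20) = 201/121.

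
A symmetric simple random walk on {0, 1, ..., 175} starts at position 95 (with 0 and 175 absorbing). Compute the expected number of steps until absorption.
E[τ | X_0 = 95] = 7600

Let v_k = E[τ | X_0 = k]. Boundary: v_0 = v_175 = 0. Recurrence: v_k = 1 + (v_{k-1} + v_{k+1})/2 for 1 ≤ k ≤ 174. The particular solution to v_k − (v_{k-1} + v_{k+1})/2 = 1 is v_k = −k^2. Adding homogeneous solution A + B k and matching boundaries gives v_k = k (175 − k). Substituting k = 95: v_95 = 95 · 80 = 7600.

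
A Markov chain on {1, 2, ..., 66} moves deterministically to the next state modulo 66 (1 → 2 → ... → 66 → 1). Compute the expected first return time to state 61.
E[T_61 | X_0 = 61] = 66

The chain cycles deterministically, so starting at state 61 it returns in exactly 66 steps. Equivalently, the stationary distribution is uniform π_j = 1/66 for every state j, so by Kac's formula E[T_61] = 1/π_61 = 66.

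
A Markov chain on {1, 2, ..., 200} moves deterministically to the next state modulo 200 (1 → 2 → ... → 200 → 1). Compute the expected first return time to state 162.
E[T_162 | X_0 = 162] = 200

The chain cycles deterministically, so starting at state 162 it returns in exactly 200 steps. Equivalently, the stationary distribution is uniform π_j = 1/200 for every state j, so by Kac's formula E[T_162] = 1/π_162 = 200.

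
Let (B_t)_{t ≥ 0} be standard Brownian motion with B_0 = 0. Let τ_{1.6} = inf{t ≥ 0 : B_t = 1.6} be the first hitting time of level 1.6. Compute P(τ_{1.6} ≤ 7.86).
P(τ_{1.6} ≤ 7.86) = 2(1 − Φ(1.6/√7.86)) = 2(1 − Φ(0.5707)) ≈ 0.5682

By the reflection principle for standard BM, P(τ_b ≤ t) = 2 · P(B_t ≥ b). Since B_t ~ N(0, t), P(B_t ≥ 1.6) = 1 − Φ(1.6/√t) = 1 − Φ(1.6/√7.86) = 1 − Φ(0.5707) ≈ 0.28410. Doubling: P(τ_{1.6} ≤ 7.86) ≈ 2 · 0.28410 = 0.56820 ≈ 0.5682.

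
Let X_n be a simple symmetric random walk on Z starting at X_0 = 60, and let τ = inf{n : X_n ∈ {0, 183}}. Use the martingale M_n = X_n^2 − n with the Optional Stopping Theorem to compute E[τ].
E[τ] = 7380

M_n = X_n^2 − n is a martingale (since E[X_{n+1}^2 | F_n] = X_n^2 + 1). By OST (τ has finite mean in a bounded region), E[M_τ] = E[M_0] = X_0^2 − 0 = 60^2 = 3600. Also E[M_τ] = E[X_τ^2] − E[τ]. The walk exits at 0 or 183, with P(hit 183 first) = 60/183, so E[X_τ^2] = 183^2 · 60/183 + 0 = 10980. Thus E[τ] = E[X_τ^2] − E[M_τ] = 10980 − 3600 = 7380 = 60(183 − 60) = 7380.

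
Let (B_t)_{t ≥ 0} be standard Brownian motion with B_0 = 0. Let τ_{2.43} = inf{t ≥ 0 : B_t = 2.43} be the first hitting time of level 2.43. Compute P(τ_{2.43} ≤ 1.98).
P(τ_{2.43} ≤ 1.98) = 2(1 − Φ(2.43/√1.98)) = 2(1 − Φ(1.7269)) ≈ 0.0842

By the reflection principle for standard BM, P(τ_b ≤ t) = 2 · P(B_t ≥ b). Since B_t ~ N(0, t), P(B_t ≥ 2.43) = 1 − Φ(2.43/√t) = 1 − Φ(2.43/√1.98) = 1 − Φ(1.7269) ≈ 0.04209. Doubling: P(τ_{2.43} ≤ 1.98) ≈ 2 · 0.04209 = 0.08418 ≈ 0.0842.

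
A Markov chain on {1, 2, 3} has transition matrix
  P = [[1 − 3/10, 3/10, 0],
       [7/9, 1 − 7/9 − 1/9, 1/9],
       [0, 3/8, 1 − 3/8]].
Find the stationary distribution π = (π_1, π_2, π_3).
π = (2/3, 9/35, 8/105)

This is a birth-death chain on three states, which satisfies detailed balance: π_1 · P_{12} = π_2 · P_{21} and π_2 · P_{23} = π_3 · P_{32}.
From π_1 · 3/10 = π_2 · 7/9: π_2/π_1 = (3/10)/(7/9) = 27/70.
From π_2 · 1/9 = π_3 · 3/8: π_3/π_2 = (1/9)/(3/8) = 8/27.
Take π_1 proportional to 1; then unnormalized π = (1, 27/70, 4/35). Normalize by dividing by the sum 3/2:
  π = (2/3, 9/35, 8/105).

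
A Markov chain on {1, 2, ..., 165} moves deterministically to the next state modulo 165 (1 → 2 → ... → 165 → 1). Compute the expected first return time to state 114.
E[T_114 | X_0 = 114] = 165

The chain cycles deterministically, so starting at state 114 it returns in exactly 165 steps. Equivalently, the stationary distribution is uniform π_j = 1/165 for every state j, so by Kac's formula E[T_114] = 1/π_114 = 165.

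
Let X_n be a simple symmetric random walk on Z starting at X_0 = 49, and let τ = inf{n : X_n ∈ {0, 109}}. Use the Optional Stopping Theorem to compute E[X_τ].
E[X_τ] = 49

X_n is a martingale and τ is a bounded-mean stopping time (indeed τ is finite a.s. with bounded expectation since the walk is in a bounded region). By the OST, E[X_τ] = E[X_0] = 49. Equivalently: E[X_τ] = 109 · P(hit 109 first) + 0 · P(hit 0 first) = 109 · (49/109) = 49.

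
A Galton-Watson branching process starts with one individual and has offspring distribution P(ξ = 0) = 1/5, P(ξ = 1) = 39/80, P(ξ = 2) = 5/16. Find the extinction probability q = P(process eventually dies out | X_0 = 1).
q = 16/25

The pgf is f(s) = 1/5 + 39/80·s + 5/16·s². The extinction probability q is the smallest fixed point of f in [0, 1]. Setting s = f(s):
  5/16·s² + (39/80 − 1)·s + 1/5 = 0
  5/16·s² − (1/5 + 5/16)·s + 1/5 = 0
which factors as (s − 1)·(5/16·s − 1/5) = 0, giving roots s = 1 and s = (1/5)/(5/16) = 16/25.
Mean offspring μ = 39/80 + 2·5/16 = 89/80 > 1 (supercritical), so q < 1. The extinction probability is the smaller root: q = (1/5)/(5/16) = 16/25.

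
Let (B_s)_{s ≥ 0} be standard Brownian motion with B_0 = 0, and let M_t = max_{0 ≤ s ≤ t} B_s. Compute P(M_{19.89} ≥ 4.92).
P(M_{19.89} ≥ 4.92) = 2·P(B_{19.89} ≥ 4.92) = 2(1 − Φ(4.92/√19.89)) ≈ 0.2699

By the reflection principle for Brownian motion, P(M_t ≥ a) = 2 · P(B_t ≥ a) for a ≥ 0. Since B_t ~ N(0, t), P(B_t ≥ 4.92) = 1 − Φ(4.92/√t) = 1 − Φ(4.92/√19.89) = 1 − Φ(1.1032). So
  P(M_{19.89} ≥ 4.92) = 2(1 − Φ(1.1032)) ≈ 0.2699.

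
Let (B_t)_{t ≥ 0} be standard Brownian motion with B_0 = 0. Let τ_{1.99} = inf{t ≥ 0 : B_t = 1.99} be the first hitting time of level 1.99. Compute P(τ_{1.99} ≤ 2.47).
P(τ_{1.99} ≤ 2.47) = 2(1 − Φ(1.99/√2.47)) = 2(1 − Φ(1.2662)) ≈ 0.2054

By the reflection principle for standard BM, P(τ_b ≤ t) = 2 · P(B_t ≥ b). Since B_t ~ N(0, t), P(B_t ≥ 1.99) = 1 − Φ(1.99/√t) = 1 − Φ(1.99/√2.47) = 1 − Φ(1.2662) ≈ 0.10272. Doubling: P(τ_{1.99} ≤ 2.47) ≈ 2 · 0.10272 = 0.20544 ≈ 0.2054.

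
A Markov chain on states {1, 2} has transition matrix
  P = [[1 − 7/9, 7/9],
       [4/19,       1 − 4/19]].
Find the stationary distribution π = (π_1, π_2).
π_1 = 36/169, π_2 = 133/169

Solve πP = π with π_1 + π_2 = 1. From πP = π: π_1 · (1 − 7/9) + π_2 · 4/19 = π_1 ⇒ π_2 · 4/19 = π_1 · 7/9 ⇒ π_2/π_1 = (7/9)/(4/19) = 133/36. Together with π_1 + π_2 = 1:
  π_1 = (4/19)/(7/9 + 4/19) = (4/19)/(169/171) = 36/169,
  π_2 = (7/9)/(7/9 + 4/19) = (7/9)/(169/171) = 133/169.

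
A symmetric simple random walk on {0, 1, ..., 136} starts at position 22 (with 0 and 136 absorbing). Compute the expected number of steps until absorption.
E[τ | X_0 = 22] = 2508

Let v_k = E[τ | X_0 = k]. Boundary: v_0 = v_136 = 0. Recurrence: v_k = 1 + (v_{k-1} + v_{k+1})/2 for 1 ≤ k ≤ 135. The particular solution to v_k − (v_{k-1} + v_{k+1})/2 = 1 is v_k = −k^2. Adding homogeneous solution A + B k and matching boundaries gives v_k = k (136 − k). Substituting k = 22: v_22 = 22 · 114 = 2508.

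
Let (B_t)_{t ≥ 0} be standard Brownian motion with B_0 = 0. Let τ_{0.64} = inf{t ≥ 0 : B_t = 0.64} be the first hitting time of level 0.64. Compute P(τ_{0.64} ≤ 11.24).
P(τ_{0.64} ≤ 11.24) = 2(1 − Φ(0.64/√11.24)) = 2(1 − Φ(0.1909)) ≈ 0.8486

By the reflection principle for standard BM, P(τ_b ≤ t) = 2 · P(B_t ≥ b). Since B_t ~ N(0, t), P(B_t ≥ 0.64) = 1 − Φ(0.64/√t) = 1 − Φ(0.64/√11.24) = 1 − Φ(0.1909) ≈ 0.42430. Doubling: P(τ_{0.64} ≤ 11.24) ≈ 2 · 0.42430 = 0.84860 ≈ 0.8486.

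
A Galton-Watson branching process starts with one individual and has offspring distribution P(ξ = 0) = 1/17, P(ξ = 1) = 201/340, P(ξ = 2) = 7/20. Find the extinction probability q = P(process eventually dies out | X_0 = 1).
q = 20/119

The pgf is f(s) = 1/17 + 201/340·s + 7/20·s². The extinction probability q is the smallest fixed point of f in [0, 1]. Setting s = f(s):
  7/20·s² + (201/340 − 1)·s + 1/17 = 0
  7/20·s² − (1/17 + 7/20)·s + 1/17 = 0
which factors as (s − 1)·(7/20·s − 1/17) = 0, giving roots s = 1 and s = (1/17)/(7/20) = 20/119.
Mean offspring μ = 201/340 + 2·7/20 = 439/340 > 1 (supercritical), so q < 1. The extinction probability is the smaller root: q = (1/17)/(7/20) = 20/119.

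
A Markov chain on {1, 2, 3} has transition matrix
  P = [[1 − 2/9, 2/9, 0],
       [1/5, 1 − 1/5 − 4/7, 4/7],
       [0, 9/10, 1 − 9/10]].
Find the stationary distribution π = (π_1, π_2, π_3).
π = (567/1597, 630/1597, 400/1597)

This is a birth-death chain on three states, which satisfies detailed balance: π_1 · P_{12} = π_2 · P_{21} and π_2 · P_{23} = π_3 · P_{32}.
From π_1 · 2/9 = π_2 · 1/5: π_2/π_1 = (2/9)/(1/5) = 10/9.
From π_2 · 4/7 = π_3 · 9/10: π_3/π_2 = (4/7)/(9/10) = 40/63.
Take π_1 proportional to 1; then unnormalized π = (1, 10/9, 400/567). Normalize by dividing by the sum 1597/567:
  π = (567/1597, 630/1597, 400/1597).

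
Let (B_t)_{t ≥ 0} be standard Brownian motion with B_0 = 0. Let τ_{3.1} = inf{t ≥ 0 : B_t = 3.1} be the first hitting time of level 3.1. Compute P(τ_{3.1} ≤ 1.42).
P(τ_{3.1} ≤ 1.42) = 2(1 − Φ(3.1/√1.42)) = 2(1 − Φ(2.6015)) ≈ 0.0093

By the reflection principle for standard BM, P(τ_b ≤ t) = 2 · P(B_t ≥ b). Since B_t ~ N(0, t), P(B_t ≥ 3.1) = 1 − Φ(3.1/√t) = 1 − Φ(3.1/√1.42) = 1 − Φ(2.6015) ≈ 0.00464. Doubling: P(τ_{3.1} ≤ 1.42) ≈ 2 · 0.00464 = 0.00928 ≈ 0.0093.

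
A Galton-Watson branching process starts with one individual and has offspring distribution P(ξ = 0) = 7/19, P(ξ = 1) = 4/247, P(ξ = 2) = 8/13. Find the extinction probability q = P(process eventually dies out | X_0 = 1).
q = 91/152

The pgf is f(s) = 7/19 + 4/247·s + 8/13·s². The extinction probability q is the smallest fixed point of f in [0, 1]. Setting s = f(s):
  8/13·s² + (4/247 − 1)·s + 7/19 = 0
  8/13·s² − (7/19 + 8/13)·s + 7/19 = 0
which factors as (s − 1)·(8/13·s − 7/19) = 0, giving roots s = 1 and s = (7/19)/(8/13) = 91/152.
Mean offspring μ = 4/247 + 2·8/13 = 308/247 > 1 (supercritical), so q < 1. The extinction probability is the smaller root: q = (7/19)/(8/13) = 91/152.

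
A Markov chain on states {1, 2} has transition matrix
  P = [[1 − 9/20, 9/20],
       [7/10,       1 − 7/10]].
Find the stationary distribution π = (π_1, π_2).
π_1 = 14/23, π_2 = 9/23

Solve πP = π with π_1 + π_2 = 1. From πP = π: π_1 · (1 − 9/20) + π_2 · 7/10 = π_1 ⇒ π_2 · 7/10 = π_1 · 9/20 ⇒ π_2/π_1 = (9/20)/(7/10) = 9/14. Together with π_1 + π_2 = 1:
  π_1 = (7/10)/(9/20 + 7/10) = (7/10)/(23/20) = 14/23,
  π_2 = (9/20)/(9/20 + 7/10) = (9/20)/(23/20) = 9/23.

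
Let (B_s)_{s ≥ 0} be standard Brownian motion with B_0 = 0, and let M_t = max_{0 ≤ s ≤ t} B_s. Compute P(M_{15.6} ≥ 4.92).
P(M_{15.6} ≥ 4.92) = 2·P(B_{15.6} ≥ 4.92) = 2(1 − Φ(4.92/√15.6)) ≈ 0.2129

By the reflection principle for Brownian motion, P(M_t ≥ a) = 2 · P(B_t ≥ a) for a ≥ 0. Since B_t ~ N(0, t), P(B_t ≥ 4.92) = 1 − Φ(4.92/√t) = 1 − Φ(4.92/√15.6) = 1 − Φ(1.2457). So
  P(M_{15.6} ≥ 4.92) = 2(1 − Φ(1.2457)) ≈ 0.2129.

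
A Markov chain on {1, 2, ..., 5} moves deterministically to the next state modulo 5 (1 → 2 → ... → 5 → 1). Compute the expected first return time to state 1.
E[T_1 | X_0 = 1] = 5

The chain cycles deterministically, so starting at state 1 it returns in exactly 5 steps. Equivalently, the stationary distribution is uniform π_j = 1/5 for every state j, so by Kac's formula E[T_1] = 1/π_1 = 5.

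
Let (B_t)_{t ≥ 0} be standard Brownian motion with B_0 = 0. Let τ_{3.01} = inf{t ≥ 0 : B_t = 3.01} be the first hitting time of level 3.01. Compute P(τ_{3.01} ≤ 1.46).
P(τ_{3.01} ≤ 1.46) = 2(1 − Φ(3.01/√1.46)) = 2(1 − Φ(2.4911)) ≈ 0.0127

By the reflection principle for standard BM, P(τ_b ≤ t) = 2 · P(B_t ≥ b). Since B_t ~ N(0, t), P(B_t ≥ 3.01) = 1 − Φ(3.01/√t) = 1 − Φ(3.01/√1.46) = 1 − Φ(2.4911) ≈ 0.00637. Doubling: P(τ_{3.01} ≤ 1.46) ≈ 2 · 0.00637 = 0.01274 ≈ 0.0127.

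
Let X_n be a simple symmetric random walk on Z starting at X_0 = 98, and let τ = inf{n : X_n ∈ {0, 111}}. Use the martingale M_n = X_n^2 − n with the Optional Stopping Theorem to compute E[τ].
E[τ] = 1274

M_n = X_n^2 − n is a martingale (since E[X_{n+1}^2 | F_n] = X_n^2 + 1). By OST (τ has finite mean in a bounded region), E[M_τ] = E[M_0] = X_0^2 − 0 = 98^2 = 9604. Also E[M_τ] = E[X_τ^2] − E[τ]. The walk exits at 0 or 111, with P(hit 111 first) = 98/111, so E[X_τ^2] = 111^2 · 98/111 + 0 = 10878. Thus E[τ] = E[X_τ^2] − E[M_τ] = 10878 − 9604 = 1274 = 98(111 − 98) = 1274.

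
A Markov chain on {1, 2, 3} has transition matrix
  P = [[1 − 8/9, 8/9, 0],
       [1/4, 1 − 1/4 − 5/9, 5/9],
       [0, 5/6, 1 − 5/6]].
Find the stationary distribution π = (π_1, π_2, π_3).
π = (27/187, 96/187, 64/187)

This is a birth-death chain on three states, which satisfies detailed balance: π_1 · P_{12} = π_2 · P_{21} and π_2 · P_{23} = π_3 · P_{32}.
From π_1 · 8/9 = π_2 · 1/4: π_2/π_1 = (8/9)/(1/4) = 32/9.
From π_2 · 5/9 = π_3 · 5/6: π_3/π_2 = (5/9)/(5/6) = 2/3.
Take π_1 proportional to 1; then unnormalized π = (1, 32/9, 64/27). Normalize by dividing by the sum 187/27:
  π = (27/187, 96/187, 64/187).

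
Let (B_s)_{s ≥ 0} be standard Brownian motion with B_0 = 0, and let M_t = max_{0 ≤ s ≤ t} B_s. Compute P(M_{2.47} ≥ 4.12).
P(M_{2.47} ≥ 4.12) = 2·P(B_{2.47} ≥ 4.12) = 2(1 − Φ(4.12/√2.47)) ≈ 0.0088

By the reflection principle for Brownian motion, P(M_t ≥ a) = 2 · P(B_t ≥ a) for a ≥ 0. Since B_t ~ N(0, t), P(B_t ≥ 4.12) = 1 − Φ(4.12/√t) = 1 − Φ(4.12/√2.47) = 1 − Φ(2.6215). So
  P(M_{2.47} ≥ 4.12) = 2(1 − Φ(2.6215)) ≈ 0.0088.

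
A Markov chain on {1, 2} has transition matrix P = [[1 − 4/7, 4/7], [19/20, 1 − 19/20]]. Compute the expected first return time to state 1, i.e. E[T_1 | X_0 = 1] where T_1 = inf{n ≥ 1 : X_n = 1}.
E[T_1 | X_0 = 1] = 1/π_1 = 213/133

For an irreducible recurrent Markov chain with stationary distribution π, E[T_i | X_0 = i] = 1/π_i (Kac's formula). Here π_1 = (19/20)/(4/7 + 19/20) = (19/20)/(213/140) = 133/213, so E[T_1 | X_0 = 1] = 1/π_1 = (4/7 + 19/20)/(19/20) = (213/140)/(19/20) = 213/133.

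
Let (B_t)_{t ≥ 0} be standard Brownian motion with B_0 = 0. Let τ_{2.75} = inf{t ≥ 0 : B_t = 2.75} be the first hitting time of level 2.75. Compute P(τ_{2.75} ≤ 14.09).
P(τ_{2.75} ≤ 14.09) = 2(1 − Φ(2.75/√14.09)) = 2(1 − Φ(0.7326)) ≈ 0.4638

By the reflection principle for standard BM, P(τ_b ≤ t) = 2 · P(B_t ≥ b). Since B_t ~ N(0, t), P(B_t ≥ 2.75) = 1 − Φ(2.75/√t) = 1 − Φ(2.75/√14.09) = 1 − Φ(0.7326) ≈ 0.23190. Doubling: P(τ_{2.75} ≤ 14.09) ≈ 2 · 0.23190 = 0.46380 ≈ 0.4638.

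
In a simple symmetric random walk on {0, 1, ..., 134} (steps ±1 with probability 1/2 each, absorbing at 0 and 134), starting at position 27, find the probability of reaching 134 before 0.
P(hit 134 before 0) = 27/134

Let u_k = P(hit 134 before 0 | start at k). Then u_0 = 0, u_134 = 1, and u_k = u_{k-1}/2 + u_{k+1}/2 for 1 ≤ k ≤ 133. This harmonic recurrence is solved by u_k = k/134, giving u_27 = 27/134.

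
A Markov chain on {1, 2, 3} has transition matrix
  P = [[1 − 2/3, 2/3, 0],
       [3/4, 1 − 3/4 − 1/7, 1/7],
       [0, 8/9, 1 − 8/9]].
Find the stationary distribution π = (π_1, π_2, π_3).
π = (63/128, 7/16, 9/128)

This is a birth-death chain on three states, which satisfies detailed balance: π_1 · P_{12} = π_2 · P_{21} and π_2 · P_{23} = π_3 · P_{32}.
From π_1 · 2/3 = π_2 · 3/4: π_2/π_1 = (2/3)/(3/4) = 8/9.
From π_2 · 1/7 = π_3 · 8/9: π_3/π_2 = (1/7)/(8/9) = 9/56.
Take π_1 proportional to 1; then unnormalized π = (1, 8/9, 1/7). Normalize by dividing by the sum 128/63:
  π = (63/128, 7/16, 9/128).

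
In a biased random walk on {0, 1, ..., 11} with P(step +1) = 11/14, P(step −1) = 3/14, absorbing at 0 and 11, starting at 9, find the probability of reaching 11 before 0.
P(hit 11 before 0) = (1 − (3/11)^9) / (1 − (3/11)^11) = 35663661121/35663936683

Let u_k denote P(reach 11 before 0 | start at k). Boundary: u_0 = 0, u_11 = 1. Recurrence: u_k = 11/14·u_{k+1} + 3/14·u_{k-1} for 1 ≤ k ≤ 10. Try u_k = A + B·r^k with r = q/p = (3/14)/(11/14) = 3/11. Substitution satisfies the recurrence; boundary conditions give:
  u_k = (1 − r^k) / (1 − r^N) = (1 − (3/11)^9) / (1 − (3/11)^11) = 35663661121/35663936683.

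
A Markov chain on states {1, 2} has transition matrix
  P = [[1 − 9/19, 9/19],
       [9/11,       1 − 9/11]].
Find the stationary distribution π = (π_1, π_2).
π_1 = 19/30, π_2 = 11/30

Solve πP = π with π_1 + π_2 = 1. From πP = π: π_1 · (1 − 9/19) + π_2 · 9/11 = π_1 ⇒ π_2 · 9/11 = π_1 · 9/19 ⇒ π_2/π_1 = (9/19)/(9/11) = 11/19. Together with π_1 + π_2 = 1:
  π_1 = (9/11)/(9/19 + 9/11) = (9/11)/(270/209) = 19/30,
  π_2 = (9/19)/(9/19 + 9/11) = (9/19)/(270/209) = 11/30.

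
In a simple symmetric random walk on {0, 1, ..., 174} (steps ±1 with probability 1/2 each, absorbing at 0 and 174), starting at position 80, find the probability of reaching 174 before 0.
P(hit 174 before 0) = 80/174 = 40/87

Let u_k = P(hit 174 before 0 | start at k). Then u_0 = 0, u_174 = 1, and u_k = u_{k-1}/2 + u_{k+1}/2 for 1 ≤ k ≤ 173. This harmonic recurrence is solved by u_k = k/174, giving u_80 = 80/174 = 40/87.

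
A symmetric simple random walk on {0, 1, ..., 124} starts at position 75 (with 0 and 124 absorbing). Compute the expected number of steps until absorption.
E[τ | X_0 = 75] = 3675

Let v_k = E[τ | X_0 = k]. Boundary: v_0 = v_124 = 0. Recurrence: v_k = 1 + (v_{k-1} + v_{k+1})/2 for 1 ≤ k ≤ 123. The particular solution to v_k − (v_{k-1} + v_{k+1})/2 = 1 is v_k = −k^2. Adding homogeneous solution A + B k and matching boundaries gives v_k = k (124 − k). Substituting k = 75: v_75 = 75 · 49 = 3675.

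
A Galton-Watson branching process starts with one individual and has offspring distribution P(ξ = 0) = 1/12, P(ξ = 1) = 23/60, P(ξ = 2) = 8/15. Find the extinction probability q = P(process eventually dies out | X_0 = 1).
q = 5/32

The pgf is f(s) = 1/12 + 23/60·s + 8/15·s². The extinction probability q is the smallest fixed point of f in [0, 1]. Setting s = f(s):
  8/15·s² + (23/60 − 1)·s + 1/12 = 0
  8/15·s² − (1/12 + 8/15)·s + 1/12 = 0
which factors as (s − 1)·(8/15·s − 1/12) = 0, giving roots s = 1 and s = (1/12)/(8/15) = 5/32.
Mean offspring μ = 23/60 + 2·8/15 = 29/20 > 1 (supercritical), so q < 1. The extinction probability is the smaller root: q = (1/12)/(8/15) = 5/32.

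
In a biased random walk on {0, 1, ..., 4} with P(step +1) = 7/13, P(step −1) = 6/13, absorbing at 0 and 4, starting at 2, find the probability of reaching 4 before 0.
P(hit 4 before 0) = (1 − (6/7)^2) / (1 − (6/7)^4) = 49/85

Let u_k denote P(reach 4 before 0 | start at k). Boundary: u_0 = 0, u_4 = 1. Recurrence: u_k = 7/13·u_{k+1} + 6/13·u_{k-1} for 1 ≤ k ≤ 3. Try u_k = A + B·r^k with r = q/p = (6/13)/(7/13) = 6/7. Substitution satisfies the recurrence; boundary conditions give:
  u_k = (1 − r^k) / (1 − r^N) = (1 − (6/7)^2) / (1 − (6/7)^4) = 49/85.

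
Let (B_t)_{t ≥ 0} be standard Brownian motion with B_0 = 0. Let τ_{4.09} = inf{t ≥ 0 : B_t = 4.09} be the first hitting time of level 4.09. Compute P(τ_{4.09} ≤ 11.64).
P(τ_{4.09} ≤ 11.64) = 2(1 − Φ(4.09/√11.64)) = 2(1 − Φ(1.1988)) ≈ 0.2306

By the reflection principle for standard BM, P(τ_b ≤ t) = 2 · P(B_t ≥ b). Since B_t ~ N(0, t), P(B_t ≥ 4.09) = 1 − Φ(4.09/√t) = 1 − Φ(4.09/√11.64) = 1 − Φ(1.1988) ≈ 0.11530. Doubling: P(τ_{4.09} ≤ 11.64) ≈ 2 · 0.11530 = 0.23060 ≈ 0.2306.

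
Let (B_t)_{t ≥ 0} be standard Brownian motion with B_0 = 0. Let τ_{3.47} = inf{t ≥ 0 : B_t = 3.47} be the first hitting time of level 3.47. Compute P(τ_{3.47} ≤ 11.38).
P(τ_{3.47} ≤ 11.38) = 2(1 − Φ(3.47/√11.38)) = 2(1 − Φ(1.0286)) ≈ 0.3037

By the reflection principle for standard BM, P(τ_b ≤ t) = 2 · P(B_t ≥ b). Since B_t ~ N(0, t), P(B_t ≥ 3.47) = 1 − Φ(3.47/√t) = 1 − Φ(3.47/√11.38) = 1 − Φ(1.0286) ≈ 0.15183. Doubling: P(τ_{3.47} ≤ 11.38) ≈ 2 · 0.15183 = 0.30366 ≈ 0.3037.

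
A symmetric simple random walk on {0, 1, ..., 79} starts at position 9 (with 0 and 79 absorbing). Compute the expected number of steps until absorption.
E[τ | X_0 = 9] = 630

Let v_k = E[τ | X_0 = k]. Boundary: v_0 = v_79 = 0. Recurrence: v_k = 1 + (v_{k-1} + v_{k+1})/2 for 1 ≤ k ≤ 78. The particular solution to v_k − (v_{k-1} + v_{k+1})/2 = 1 is v_k = −k^2. Adding homogeneous solution A + B k and matching boundaries gives v_k = k (79 − k). Substituting k = 9: v_9 = 9 · 70 = 630.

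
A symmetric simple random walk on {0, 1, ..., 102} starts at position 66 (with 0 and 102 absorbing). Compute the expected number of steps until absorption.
E[τ | X_0 = 66] = 2376

Let v_k = E[τ | X_0 = k]. Boundary: v_0 = v_102 = 0. Recurrence: v_k = 1 + (v_{k-1} + v_{k+1})/2 for 1 ≤ k ≤ 101. The particular solution to v_k − (v_{k-1} + v_{k+1})/2 = 1 is v_k = −k^2. Adding homogeneous solution A + B k and matching boundaries gives v_k = k (102 − k). Substituting k = 66: v_66 = 66 · 36 = 2376.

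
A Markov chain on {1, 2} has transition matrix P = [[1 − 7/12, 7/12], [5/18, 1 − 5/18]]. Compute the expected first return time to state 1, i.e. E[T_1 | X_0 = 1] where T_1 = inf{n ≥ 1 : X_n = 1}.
E[T_1 | X_0 = 1] = 1/π_1 = 31/10

For an irreducible recurrent Markov chain with stationary distribution π, E[T_i | X_0 = i] = 1/π_i (Kac's formula). Here π_1 = (5/18)/(7/12 + 5/18) = (5/18)/(31/36) = 10/31, so E[T_1 | X_0 = 1] = 1/π_1 = (7/12 + 5/18)/(5/18) = (31/36)/(5/18) = 31/10.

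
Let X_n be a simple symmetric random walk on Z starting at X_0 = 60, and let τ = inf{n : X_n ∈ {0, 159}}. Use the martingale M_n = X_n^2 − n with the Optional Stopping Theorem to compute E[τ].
E[τ] = 5940

M_n = X_n^2 − n is a martingale (since E[X_{n+1}^2 | F_n] = X_n^2 + 1). By OST (τ has finite mean in a bounded region), E[M_τ] = E[M_0] = X_0^2 − 0 = 60^2 = 3600. Also E[M_τ] = E[X_τ^2] − E[τ]. The walk exits at 0 or 159, with P(hit 159 first) = 60/159, so E[X_τ^2] = 159^2 · 60/159 + 0 = 9540. Thus E[τ] = E[X_τ^2] − E[M_τ] = 9540 − 3600 = 5940 = 60(159 − 60) = 5940.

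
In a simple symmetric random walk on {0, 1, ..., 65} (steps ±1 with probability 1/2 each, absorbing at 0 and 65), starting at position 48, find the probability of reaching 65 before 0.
P(hit 65 before 0) = 48/65

Let u_k = P(hit 65 before 0 | start at k). Then u_0 = 0, u_65 = 1, and u_k = u_{k-1}/2 + u_{k+1}/2 for 1 ≤ k ≤ 64. This harmonic recurrence is solved by u_k = k/65, giving u_48 = 48/65.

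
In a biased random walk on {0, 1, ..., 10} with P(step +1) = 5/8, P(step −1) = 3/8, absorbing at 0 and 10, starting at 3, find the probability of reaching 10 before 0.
P(hit 10 before 0) = (1 − (3/5)^3) / (1 − (3/5)^10) = 3828125/4853288

Let u_k denote P(reach 10 before 0 | start at k). Boundary: u_0 = 0, u_10 = 1. Recurrence: u_k = 5/8·u_{k+1} + 3/8·u_{k-1} for 1 ≤ k ≤ 9. Try u_k = A + B·r^k with r = q/p = (3/8)/(5/8) = 3/5. Substitution satisfies the recurrence; boundary conditions give:
  u_k = (1 − r^k) / (1 − r^N) = (1 − (3/5)^3) / (1 − (3/5)^10) = 3828125/4853288.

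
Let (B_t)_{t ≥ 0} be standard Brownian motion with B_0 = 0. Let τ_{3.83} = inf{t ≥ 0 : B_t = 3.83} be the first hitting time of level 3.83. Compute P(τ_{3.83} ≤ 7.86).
P(τ_{3.83} ≤ 7.86) = 2(1 − Φ(3.83/√7.86)) = 2(1 − Φ(1.3661)) ≈ 0.1719

By the reflection principle for standard BM, P(τ_b ≤ t) = 2 · P(B_t ≥ b). Since B_t ~ N(0, t), P(B_t ≥ 3.83) = 1 − Φ(3.83/√t) = 1 − Φ(3.83/√7.86) = 1 − Φ(1.3661) ≈ 0.08595. Doubling: P(τ_{3.83} ≤ 7.86) ≈ 2 · 0.08595 = 0.17190 ≈ 0.1719.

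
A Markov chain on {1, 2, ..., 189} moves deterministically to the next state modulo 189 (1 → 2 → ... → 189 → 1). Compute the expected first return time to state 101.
E[T_101 | X_0 = 101] = 189

The chain cycles deterministically, so starting at state 101 it returns in exactly 189 steps. Equivalently, the stationary distribution is uniform π_j = 1/189 for every state j, so by Kac's formula E[T_101] = 1/π_101 = 189.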